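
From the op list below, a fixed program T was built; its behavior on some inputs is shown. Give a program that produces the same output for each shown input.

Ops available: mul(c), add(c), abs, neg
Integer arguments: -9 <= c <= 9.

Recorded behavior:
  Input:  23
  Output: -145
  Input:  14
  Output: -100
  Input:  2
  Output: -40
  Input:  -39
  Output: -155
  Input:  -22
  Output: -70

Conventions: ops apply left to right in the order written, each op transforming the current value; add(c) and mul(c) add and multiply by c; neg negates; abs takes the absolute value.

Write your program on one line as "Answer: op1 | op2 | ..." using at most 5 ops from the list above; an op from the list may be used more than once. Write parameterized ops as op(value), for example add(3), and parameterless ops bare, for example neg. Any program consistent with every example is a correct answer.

add(7) | abs | add(-1) | mul(-5)

Check, running the answer program on each example:
  23 -> 30 -> 30 -> 29 -> -145
  14 -> 21 -> 21 -> 20 -> -100
  2 -> 9 -> 9 -> 8 -> -40
  -39 -> -32 -> 32 -> 31 -> -155
  -22 -> -15 -> 15 -> 14 -> -70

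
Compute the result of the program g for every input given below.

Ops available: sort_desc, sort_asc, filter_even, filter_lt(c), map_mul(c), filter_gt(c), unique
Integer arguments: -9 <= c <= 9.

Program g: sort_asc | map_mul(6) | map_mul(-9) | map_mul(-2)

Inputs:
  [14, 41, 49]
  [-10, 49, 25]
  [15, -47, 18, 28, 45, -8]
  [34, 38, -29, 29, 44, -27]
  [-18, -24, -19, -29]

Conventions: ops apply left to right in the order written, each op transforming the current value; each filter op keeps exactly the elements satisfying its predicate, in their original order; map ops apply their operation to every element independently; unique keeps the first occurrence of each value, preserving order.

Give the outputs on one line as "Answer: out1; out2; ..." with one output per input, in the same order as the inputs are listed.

Execution, op by op:
  [14, 41, 49] -> [14, 41, 49] -> [84, 246, 294] -> [-756, -2214, -2646] -> [1512, 4428, 5292]
  [-10, 49, 25] -> [-10, 25, 49] -> [-60, 150, 294] -> [540, -1350, -2646] -> [-1080, 2700, 5292]
  [15, -47, 18, 28, 45, -8] -> [-47, -8, 15, 18, 28, 45] -> [-282, -48, 90, 108, 168, 270] -> [2538, 432, -810, -972, -1512, -2430] -> [-5076, -864, 1620, 1944, 3024, 4860]
  [34, 38, -29, 29, 44, -27] -> [-29, -27, 29, 34, 38, 44] -> [-174, -162, 174, 204, 228, 264] -> [1566, 1458, -1566, -1836, -2052, -2376] -> [-3132, -2916, 3132, 3672, 4104, 4752]
  [-18, -24, -19, -29] -> [-29, -24, -19, -18] -> [-174, -144, -114, -108] -> [1566, 1296, 1026, 972] -> [-3132, -2592, -2052, -1944]

[1512, 4428, 5292]; [-1080, 2700, 5292]; [-5076, -864, 1620, 1944, 3024, 4860]; [-3132, -2916, 3132, 3672, 4104, 4752]; [-3132, -2592, -2052, -1944]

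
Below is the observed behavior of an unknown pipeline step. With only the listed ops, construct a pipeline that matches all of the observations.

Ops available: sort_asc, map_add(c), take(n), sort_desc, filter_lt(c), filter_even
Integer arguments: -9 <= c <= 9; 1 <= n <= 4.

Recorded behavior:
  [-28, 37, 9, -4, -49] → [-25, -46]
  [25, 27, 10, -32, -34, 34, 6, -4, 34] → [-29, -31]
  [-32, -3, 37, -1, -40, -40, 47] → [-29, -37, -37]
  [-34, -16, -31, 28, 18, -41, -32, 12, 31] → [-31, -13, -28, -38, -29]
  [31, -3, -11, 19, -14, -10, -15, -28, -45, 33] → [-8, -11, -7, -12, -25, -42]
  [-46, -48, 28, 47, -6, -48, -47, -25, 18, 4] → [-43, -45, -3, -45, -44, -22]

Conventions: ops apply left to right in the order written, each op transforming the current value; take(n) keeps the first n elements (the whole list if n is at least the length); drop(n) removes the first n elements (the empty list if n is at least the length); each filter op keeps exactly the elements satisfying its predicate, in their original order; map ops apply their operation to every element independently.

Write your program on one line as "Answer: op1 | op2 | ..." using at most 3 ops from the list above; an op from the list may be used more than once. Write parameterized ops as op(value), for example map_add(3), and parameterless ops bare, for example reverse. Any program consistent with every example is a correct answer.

map_add(8) | filter_lt(4) | map_add(-5)

Check, running the answer program on each example:
  [-28, 37, 9, -4, -49] -> [-20, 45, 17, 4, -41] -> [-20, -41] -> [-25, -46]
  [25, 27, 10, -32, -34, 34, 6, -4, 34] -> [33, 35, 18, -24, -26, 42, 14, 4, 42] -> [-24, -26] -> [-29, -31]
  [-32, -3, 37, -1, -40, -40, 47] -> [-24, 5, 45, 7, -32, -32, 55] -> [-24, -32, -32] -> [-29, -37, -37]
  [-34, -16, -31, 28, 18, -41, -32, 12, 31] -> [-26, -8, -23, 36, 26, -33, -24, 20, 39] -> [-26, -8, -23, -33, -24] -> [-31, -13, -28, -38, -29]
  [31, -3, -11, 19, -14, -10, -15, -28, -45, 33] -> [39, 5, -3, 27, -6, -2, -7, -20, -37, 41] -> [-3, -6, -2, -7, -20, -37] -> [-8, -11, -7, -12, -25, -42]
  [-46, -48, 28, 47, -6, -48, -47, -25, 18, 4] -> [-38, -40, 36, 55, 2, -40, -39, -17, 26, 12] -> [-38, -40, 2, -40, -39, -17] -> [-43, -45, -3, -45, -44, -22]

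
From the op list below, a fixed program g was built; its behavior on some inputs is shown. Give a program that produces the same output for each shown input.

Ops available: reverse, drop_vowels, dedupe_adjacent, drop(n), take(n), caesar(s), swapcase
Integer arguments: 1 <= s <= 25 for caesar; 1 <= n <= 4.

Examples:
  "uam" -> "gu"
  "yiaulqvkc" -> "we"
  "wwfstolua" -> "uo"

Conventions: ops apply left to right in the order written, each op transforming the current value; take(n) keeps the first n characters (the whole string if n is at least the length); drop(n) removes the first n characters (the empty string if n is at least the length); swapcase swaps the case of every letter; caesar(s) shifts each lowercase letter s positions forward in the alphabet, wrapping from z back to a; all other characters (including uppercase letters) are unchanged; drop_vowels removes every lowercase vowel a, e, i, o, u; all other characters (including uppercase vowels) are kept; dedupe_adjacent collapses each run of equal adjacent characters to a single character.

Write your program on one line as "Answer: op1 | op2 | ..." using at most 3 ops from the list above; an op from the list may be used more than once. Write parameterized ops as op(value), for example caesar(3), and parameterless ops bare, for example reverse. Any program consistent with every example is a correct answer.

caesar(20) | reverse | take(2)

Check, running the answer program on each example:
  "uam" -> "oug" -> "guo" -> "gu"
  "yiaulqvkc" -> "scuofkpew" -> "wepkfoucs" -> "we"
  "wwfstolua" -> "qqzmnifou" -> "uofinmzqq" -> "uo"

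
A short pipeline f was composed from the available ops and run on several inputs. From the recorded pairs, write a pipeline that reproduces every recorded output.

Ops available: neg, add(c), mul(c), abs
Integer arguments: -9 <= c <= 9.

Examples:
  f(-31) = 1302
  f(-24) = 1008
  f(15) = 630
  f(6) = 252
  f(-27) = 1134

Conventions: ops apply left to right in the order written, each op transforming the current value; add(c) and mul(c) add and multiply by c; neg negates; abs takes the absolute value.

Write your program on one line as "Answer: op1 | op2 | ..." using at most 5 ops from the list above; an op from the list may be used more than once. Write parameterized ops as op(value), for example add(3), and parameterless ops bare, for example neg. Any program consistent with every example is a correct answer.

mul(6) | abs | mul(-7) | neg

Check, running the answer program on each example:
  -31 -> -186 -> 186 -> -1302 -> 1302
  -24 -> -144 -> 144 -> -1008 -> 1008
  15 -> 90 -> 90 -> -630 -> 630
  6 -> 36 -> 36 -> -252 -> 252
  -27 -> -162 -> 162 -> -1134 -> 1134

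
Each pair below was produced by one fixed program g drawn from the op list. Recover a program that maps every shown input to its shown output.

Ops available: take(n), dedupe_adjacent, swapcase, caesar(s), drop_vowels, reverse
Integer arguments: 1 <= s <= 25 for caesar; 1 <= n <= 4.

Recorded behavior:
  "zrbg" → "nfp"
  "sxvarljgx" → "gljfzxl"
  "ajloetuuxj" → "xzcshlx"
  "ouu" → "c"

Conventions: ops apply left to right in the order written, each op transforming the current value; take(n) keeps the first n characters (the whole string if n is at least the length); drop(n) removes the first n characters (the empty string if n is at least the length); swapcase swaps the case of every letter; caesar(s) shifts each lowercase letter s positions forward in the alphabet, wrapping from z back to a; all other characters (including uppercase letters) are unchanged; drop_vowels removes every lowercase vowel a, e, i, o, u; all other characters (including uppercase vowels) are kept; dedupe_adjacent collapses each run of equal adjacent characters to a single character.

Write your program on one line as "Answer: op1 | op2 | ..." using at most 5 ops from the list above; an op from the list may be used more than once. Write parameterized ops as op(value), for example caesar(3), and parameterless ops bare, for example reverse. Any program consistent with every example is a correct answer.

reverse | caesar(14) | reverse | drop_vowels

Check, running the answer program on each example:
  "zrbg" -> "gbrz" -> "upfn" -> "nfpu" -> "nfp"
  "sxvarljgx" -> "xgjlravxs" -> "luxzfojlg" -> "gljofzxul" -> "gljfzxl"
  "ajloetuuxj" -> "jxuuteolja" -> "xliihsczxo" -> "oxzcshiilx" -> "xzcshlx"
  "ouu" -> "uuo" -> "iic" -> "cii" -> "c"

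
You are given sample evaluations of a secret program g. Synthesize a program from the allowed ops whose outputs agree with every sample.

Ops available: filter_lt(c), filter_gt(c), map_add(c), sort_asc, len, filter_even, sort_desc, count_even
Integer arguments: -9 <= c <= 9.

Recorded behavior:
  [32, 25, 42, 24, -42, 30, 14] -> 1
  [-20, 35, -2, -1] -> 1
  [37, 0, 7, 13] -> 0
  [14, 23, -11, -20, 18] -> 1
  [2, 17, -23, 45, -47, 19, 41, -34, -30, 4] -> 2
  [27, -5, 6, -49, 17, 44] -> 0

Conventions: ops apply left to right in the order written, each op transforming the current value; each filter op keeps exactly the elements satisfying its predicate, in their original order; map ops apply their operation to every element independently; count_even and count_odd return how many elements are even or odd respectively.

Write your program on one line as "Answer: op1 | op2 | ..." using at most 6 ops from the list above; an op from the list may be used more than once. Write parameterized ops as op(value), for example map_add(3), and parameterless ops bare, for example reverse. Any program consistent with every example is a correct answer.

sort_asc | sort_desc | filter_even | filter_lt(7) | filter_lt(-8) | count_even

Check, running the answer program on each example:
  [32, 25, 42, 24, -42, 30, 14] -> [-42, 14, 24, 25, 30, 32, 42] -> [42, 32, 30, 25, 24, 14, -42] -> [42, 32, 30, 24, 14, -42] -> [-42] -> [-42] -> 1
  [-20, 35, -2, -1] -> [-20, -2, -1, 35] -> [35, -1, -2, -20] -> [-2, -20] -> [-2, -20] -> [-20] -> 1
  [37, 0, 7, 13] -> [0, 7, 13, 37] -> [37, 13, 7, 0] -> [0] -> [0] -> [] -> 0
  [14, 23, -11, -20, 18] -> [-20, -11, 14, 18, 23] -> [23, 18, 14, -11, -20] -> [18, 14, -20] -> [-20] -> [-20] -> 1
  [2, 17, -23, 45, -47, 19, 41, -34, -30, 4] -> [-47, -34, -30, -23, 2, 4, 17, 19, 41, 45] -> [45, 41, 19, 17, 4, 2, -23, -30, -34, -47] -> [4, 2, -30, -34] -> [4, 2, -30, -34] -> [-30, -34] -> 2
  [27, -5, 6, -49, 17, 44] -> [-49, -5, 6, 17, 27, 44] -> [44, 27, 17, 6, -5, -49] -> [44, 6] -> [6] -> [] -> 0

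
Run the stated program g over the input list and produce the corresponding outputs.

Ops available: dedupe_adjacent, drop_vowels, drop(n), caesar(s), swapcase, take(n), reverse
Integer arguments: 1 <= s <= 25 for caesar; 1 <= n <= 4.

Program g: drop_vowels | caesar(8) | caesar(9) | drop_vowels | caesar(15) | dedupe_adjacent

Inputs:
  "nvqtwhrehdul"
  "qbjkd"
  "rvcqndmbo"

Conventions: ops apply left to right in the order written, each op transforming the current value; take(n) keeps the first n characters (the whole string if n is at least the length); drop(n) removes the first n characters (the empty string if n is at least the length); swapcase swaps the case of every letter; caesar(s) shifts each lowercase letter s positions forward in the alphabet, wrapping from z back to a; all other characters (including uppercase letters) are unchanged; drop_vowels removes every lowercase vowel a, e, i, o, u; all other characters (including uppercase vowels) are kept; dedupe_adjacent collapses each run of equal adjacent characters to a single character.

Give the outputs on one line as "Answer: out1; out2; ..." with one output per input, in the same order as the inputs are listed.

"bwzcnr"; "whq"; "biwsh"

Execution, op by op:
  "nvqtwhrehdul" -> "nvqtwhrhdl" -> "vdybepzplt" -> "emhknyiyuc" -> "mhknyyc" -> "bwzcnnr" -> "bwzcnr"
  "qbjkd" -> "qbjkd" -> "yjrsl" -> "hsabu" -> "hsb" -> "whq" -> "whq"
  "rvcqndmbo" -> "rvcqndmb" -> "zdkyvluj" -> "imtheuds" -> "mthds" -> "biwsh" -> "biwsh"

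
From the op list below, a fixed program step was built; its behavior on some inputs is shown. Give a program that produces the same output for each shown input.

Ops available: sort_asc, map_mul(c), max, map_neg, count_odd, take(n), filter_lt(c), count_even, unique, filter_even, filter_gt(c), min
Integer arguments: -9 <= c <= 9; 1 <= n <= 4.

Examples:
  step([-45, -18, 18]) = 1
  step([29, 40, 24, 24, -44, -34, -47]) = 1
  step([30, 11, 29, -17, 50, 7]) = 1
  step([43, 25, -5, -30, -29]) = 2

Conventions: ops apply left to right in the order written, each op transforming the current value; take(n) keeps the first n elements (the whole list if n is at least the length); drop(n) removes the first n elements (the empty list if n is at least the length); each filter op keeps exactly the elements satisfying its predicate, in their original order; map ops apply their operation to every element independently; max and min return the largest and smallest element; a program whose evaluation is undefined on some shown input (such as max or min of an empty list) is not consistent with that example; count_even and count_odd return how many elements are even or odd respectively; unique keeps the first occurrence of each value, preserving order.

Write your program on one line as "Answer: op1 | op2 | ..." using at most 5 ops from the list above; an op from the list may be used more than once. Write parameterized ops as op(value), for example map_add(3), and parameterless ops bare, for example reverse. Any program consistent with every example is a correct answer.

take(4) | map_neg | take(2) | count_odd

Check, running the answer program on each example:
  [-45, -18, 18] -> [-45, -18, 18] -> [45, 18, -18] -> [45, 18] -> 1
  [29, 40, 24, 24, -44, -34, -47] -> [29, 40, 24, 24] -> [-29, -40, -24, -24] -> [-29, -40] -> 1
  [30, 11, 29, -17, 50, 7] -> [30, 11, 29, -17] -> [-30, -11, -29, 17] -> [-30, -11] -> 1
  [43, 25, -5, -30, -29] -> [43, 25, -5, -30] -> [-43, -25, 5, 30] -> [-43, -25] -> 2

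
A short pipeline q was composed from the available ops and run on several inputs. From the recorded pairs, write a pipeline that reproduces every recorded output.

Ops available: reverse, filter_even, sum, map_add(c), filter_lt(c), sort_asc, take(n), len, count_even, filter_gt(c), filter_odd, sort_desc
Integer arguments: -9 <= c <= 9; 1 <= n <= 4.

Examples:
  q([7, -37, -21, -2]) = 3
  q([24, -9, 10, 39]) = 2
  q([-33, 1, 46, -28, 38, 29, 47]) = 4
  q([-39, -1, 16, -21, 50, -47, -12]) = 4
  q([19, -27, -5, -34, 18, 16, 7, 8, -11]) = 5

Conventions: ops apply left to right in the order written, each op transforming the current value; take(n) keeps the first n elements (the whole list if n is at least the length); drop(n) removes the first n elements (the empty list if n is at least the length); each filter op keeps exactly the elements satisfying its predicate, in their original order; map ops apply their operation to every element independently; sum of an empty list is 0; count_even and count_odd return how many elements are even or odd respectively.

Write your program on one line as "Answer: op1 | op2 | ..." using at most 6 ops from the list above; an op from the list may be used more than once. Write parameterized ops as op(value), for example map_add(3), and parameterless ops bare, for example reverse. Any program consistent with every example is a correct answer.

filter_odd | reverse | sort_desc | reverse | map_add(-3) | count_even

Check, running the answer program on each example:
  [7, -37, -21, -2] -> [7, -37, -21] -> [-21, -37, 7] -> [7, -21, -37] -> [-37, -21, 7] -> [-40, -24, 4] -> 3
  [24, -9, 10, 39] -> [-9, 39] -> [39, -9] -> [39, -9] -> [-9, 39] -> [-12, 36] -> 2
  [-33, 1, 46, -28, 38, 29, 47] -> [-33, 1, 29, 47] -> [47, 29, 1, -33] -> [47, 29, 1, -33] -> [-33, 1, 29, 47] -> [-36, -2, 26, 44] -> 4
  [-39, -1, 16, -21, 50, -47, -12] -> [-39, -1, -21, -47] -> [-47, -21, -1, -39] -> [-1, -21, -39, -47] -> [-47, -39, -21, -1] -> [-50, -42, -24, -4] -> 4
  [19, -27, -5, -34, 18, 16, 7, 8, -11] -> [19, -27, -5, 7, -11] -> [-11, 7, -5, -27, 19] -> [19, 7, -5, -11, -27] -> [-27, -11, -5, 7, 19] -> [-30, -14, -8, 4, 16] -> 5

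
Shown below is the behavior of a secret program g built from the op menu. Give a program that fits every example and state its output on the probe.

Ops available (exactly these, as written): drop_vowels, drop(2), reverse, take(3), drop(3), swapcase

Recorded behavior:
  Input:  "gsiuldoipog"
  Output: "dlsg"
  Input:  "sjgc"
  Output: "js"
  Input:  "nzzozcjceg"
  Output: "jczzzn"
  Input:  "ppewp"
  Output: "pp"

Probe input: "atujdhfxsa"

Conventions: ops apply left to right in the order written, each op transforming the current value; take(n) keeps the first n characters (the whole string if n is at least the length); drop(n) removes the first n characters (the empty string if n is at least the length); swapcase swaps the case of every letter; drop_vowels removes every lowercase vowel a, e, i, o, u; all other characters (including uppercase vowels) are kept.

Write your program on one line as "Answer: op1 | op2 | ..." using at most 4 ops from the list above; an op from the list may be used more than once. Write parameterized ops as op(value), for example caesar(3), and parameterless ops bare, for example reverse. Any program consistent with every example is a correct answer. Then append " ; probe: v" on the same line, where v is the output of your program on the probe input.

drop_vowels | reverse | drop(2) ; probe: "fhdjt"

Check, running the answer program on each example:
  "gsiuldoipog" -> "gsldpg" -> "gpdlsg" -> "dlsg"
  "sjgc" -> "sjgc" -> "cgjs" -> "js"
  "nzzozcjceg" -> "nzzzcjcg" -> "gcjczzzn" -> "jczzzn"
  "ppewp" -> "ppwp" -> "pwpp" -> "pp"
  probe: "atujdhfxsa" -> "tjdhfxs" -> "sxfhdjt" -> "fhdjt"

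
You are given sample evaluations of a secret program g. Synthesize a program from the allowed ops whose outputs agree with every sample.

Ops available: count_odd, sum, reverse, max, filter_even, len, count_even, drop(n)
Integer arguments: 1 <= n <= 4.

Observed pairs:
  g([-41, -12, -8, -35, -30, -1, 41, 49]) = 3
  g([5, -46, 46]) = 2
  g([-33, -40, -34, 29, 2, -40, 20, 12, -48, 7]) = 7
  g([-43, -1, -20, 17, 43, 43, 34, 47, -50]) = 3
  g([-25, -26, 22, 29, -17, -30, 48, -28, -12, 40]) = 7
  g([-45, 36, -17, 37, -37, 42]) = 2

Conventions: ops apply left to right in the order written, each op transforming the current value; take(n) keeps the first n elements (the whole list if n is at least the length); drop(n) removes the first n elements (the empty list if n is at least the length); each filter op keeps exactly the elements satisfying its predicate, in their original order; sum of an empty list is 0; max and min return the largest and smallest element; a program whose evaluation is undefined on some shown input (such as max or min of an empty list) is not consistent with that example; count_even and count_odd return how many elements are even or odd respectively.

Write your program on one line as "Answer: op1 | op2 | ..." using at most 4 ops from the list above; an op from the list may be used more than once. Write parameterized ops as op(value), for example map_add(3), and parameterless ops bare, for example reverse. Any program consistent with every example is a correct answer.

reverse | filter_even | len

Check, running the answer program on each example:
  [-41, -12, -8, -35, -30, -1, 41, 49] -> [49, 41, -1, -30, -35, -8, -12, -41] -> [-30, -8, -12] -> 3
  [5, -46, 46] -> [46, -46, 5] -> [46, -46] -> 2
  [-33, -40, -34, 29, 2, -40, 20, 12, -48, 7] -> [7, -48, 12, 20, -40, 2, 29, -34, -40, -33] -> [-48, 12, 20, -40, 2, -34, -40] -> 7
  [-43, -1, -20, 17, 43, 43, 34, 47, -50] -> [-50, 47, 34, 43, 43, 17, -20, -1, -43] -> [-50, 34, -20] -> 3
  [-25, -26, 22, 29, -17, -30, 48, -28, -12, 40] -> [40, -12, -28, 48, -30, -17, 29, 22, -26, -25] -> [40, -12, -28, 48, -30, 22, -26] -> 7
  [-45, 36, -17, 37, -37, 42] -> [42, -37, 37, -17, 36, -45] -> [42, 36] -> 2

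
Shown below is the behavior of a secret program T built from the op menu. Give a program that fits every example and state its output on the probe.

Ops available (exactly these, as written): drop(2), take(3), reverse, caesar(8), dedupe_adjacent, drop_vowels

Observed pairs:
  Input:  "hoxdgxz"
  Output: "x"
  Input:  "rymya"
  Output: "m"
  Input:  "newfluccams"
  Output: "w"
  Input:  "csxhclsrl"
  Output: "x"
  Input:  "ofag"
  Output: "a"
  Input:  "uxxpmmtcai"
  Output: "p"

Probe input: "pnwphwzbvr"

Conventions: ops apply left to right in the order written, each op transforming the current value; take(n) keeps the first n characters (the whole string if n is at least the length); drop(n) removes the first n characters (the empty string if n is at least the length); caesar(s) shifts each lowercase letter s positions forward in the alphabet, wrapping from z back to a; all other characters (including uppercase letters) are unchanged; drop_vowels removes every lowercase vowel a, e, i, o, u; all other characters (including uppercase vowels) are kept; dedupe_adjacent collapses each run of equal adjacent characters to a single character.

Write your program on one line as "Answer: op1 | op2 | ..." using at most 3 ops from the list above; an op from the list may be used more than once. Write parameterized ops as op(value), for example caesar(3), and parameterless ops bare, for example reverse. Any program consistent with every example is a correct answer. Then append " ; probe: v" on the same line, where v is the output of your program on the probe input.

dedupe_adjacent | take(3) | drop(2) ; probe: "w"

Check, running the answer program on each example:
  "hoxdgxz" -> "hoxdgxz" -> "hox" -> "x"
  "rymya" -> "rymya" -> "rym" -> "m"
  "newfluccams" -> "newflucams" -> "new" -> "w"
  "csxhclsrl" -> "csxhclsrl" -> "csx" -> "x"
  "ofag" -> "ofag" -> "ofa" -> "a"
  "uxxpmmtcai" -> "uxpmtcai" -> "uxp" -> "p"
  probe: "pnwphwzbvr" -> "pnwphwzbvr" -> "pnw" -> "w"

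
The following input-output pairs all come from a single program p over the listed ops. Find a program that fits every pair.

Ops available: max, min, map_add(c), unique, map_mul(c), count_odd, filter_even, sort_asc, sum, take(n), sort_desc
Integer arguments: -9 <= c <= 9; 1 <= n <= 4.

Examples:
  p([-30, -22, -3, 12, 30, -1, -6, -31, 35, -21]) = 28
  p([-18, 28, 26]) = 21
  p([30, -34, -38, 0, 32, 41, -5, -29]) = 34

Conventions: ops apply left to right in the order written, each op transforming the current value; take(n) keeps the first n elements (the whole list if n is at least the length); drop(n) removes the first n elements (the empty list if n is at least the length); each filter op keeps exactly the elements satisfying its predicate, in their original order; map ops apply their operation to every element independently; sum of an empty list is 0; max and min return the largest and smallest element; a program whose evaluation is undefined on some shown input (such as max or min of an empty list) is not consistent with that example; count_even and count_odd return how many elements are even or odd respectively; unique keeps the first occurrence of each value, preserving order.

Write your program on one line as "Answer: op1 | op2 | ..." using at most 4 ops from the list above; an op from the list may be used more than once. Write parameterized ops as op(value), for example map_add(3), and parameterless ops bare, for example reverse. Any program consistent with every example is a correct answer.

map_add(-7) | sort_desc | sort_asc | max

Check, running the answer program on each example:
  [-30, -22, -3, 12, 30, -1, -6, -31, 35, -21] -> [-37, -29, -10, 5, 23, -8, -13, -38, 28, -28] -> [28, 23, 5, -8, -10, -13, -28, -29, -37, -38] -> [-38, -37, -29, -28, -13, -10, -8, 5, 23, 28] -> 28
  [-18, 28, 26] -> [-25, 21, 19] -> [21, 19, -25] -> [-25, 19, 21] -> 21
  [30, -34, -38, 0, 32, 41, -5, -29] -> [23, -41, -45, -7, 25, 34, -12, -36] -> [34, 25, 23, -7, -12, -36, -41, -45] -> [-45, -41, -36, -12, -7, 23, 25, 34] -> 34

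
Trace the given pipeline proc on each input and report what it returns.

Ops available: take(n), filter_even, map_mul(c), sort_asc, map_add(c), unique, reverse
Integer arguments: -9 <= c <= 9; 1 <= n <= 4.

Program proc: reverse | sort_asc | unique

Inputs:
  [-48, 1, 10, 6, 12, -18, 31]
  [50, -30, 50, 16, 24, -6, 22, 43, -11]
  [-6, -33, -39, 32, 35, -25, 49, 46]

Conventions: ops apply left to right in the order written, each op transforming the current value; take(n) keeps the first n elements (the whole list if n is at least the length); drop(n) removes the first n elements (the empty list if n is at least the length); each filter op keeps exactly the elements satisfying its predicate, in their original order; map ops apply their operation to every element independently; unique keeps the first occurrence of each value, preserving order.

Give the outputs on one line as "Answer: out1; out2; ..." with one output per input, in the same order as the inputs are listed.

[-48, -18, 1, 6, 10, 12, 31]; [-30, -11, -6, 16, 22, 24, 43, 50]; [-39, -33, -25, -6, 32, 35, 46, 49]

Execution, op by op:
  [-48, 1, 10, 6, 12, -18, 31] -> [31, -18, 12, 6, 10, 1, -48] -> [-48, -18, 1, 6, 10, 12, 31] -> [-48, -18, 1, 6, 10, 12, 31]
  [50, -30, 50, 16, 24, -6, 22, 43, -11] -> [-11, 43, 22, -6, 24, 16, 50, -30, 50] -> [-30, -11, -6, 16, 22, 24, 43, 50, 50] -> [-30, -11, -6, 16, 22, 24, 43, 50]
  [-6, -33, -39, 32, 35, -25, 49, 46] -> [46, 49, -25, 35, 32, -39, -33, -6] -> [-39, -33, -25, -6, 32, 35, 46, 49] -> [-39, -33, -25, -6, 32, 35, 46, 49]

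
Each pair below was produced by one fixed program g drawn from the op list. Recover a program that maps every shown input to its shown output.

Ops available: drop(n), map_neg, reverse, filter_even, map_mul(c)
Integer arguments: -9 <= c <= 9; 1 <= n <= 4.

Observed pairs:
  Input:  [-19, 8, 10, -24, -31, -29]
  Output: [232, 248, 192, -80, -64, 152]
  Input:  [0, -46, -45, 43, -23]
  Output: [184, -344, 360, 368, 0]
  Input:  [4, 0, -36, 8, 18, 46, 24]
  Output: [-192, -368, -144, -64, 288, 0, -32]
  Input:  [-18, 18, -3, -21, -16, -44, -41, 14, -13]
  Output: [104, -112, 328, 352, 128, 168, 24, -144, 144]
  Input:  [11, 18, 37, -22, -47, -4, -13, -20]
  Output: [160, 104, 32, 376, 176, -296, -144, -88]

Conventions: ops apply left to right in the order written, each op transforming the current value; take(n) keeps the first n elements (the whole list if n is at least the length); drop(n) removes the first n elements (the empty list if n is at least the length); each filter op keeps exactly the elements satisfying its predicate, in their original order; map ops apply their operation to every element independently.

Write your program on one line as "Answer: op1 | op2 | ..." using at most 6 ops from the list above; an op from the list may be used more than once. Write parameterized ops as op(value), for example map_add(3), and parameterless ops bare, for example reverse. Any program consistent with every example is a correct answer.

map_neg | reverse | map_neg | map_mul(8) | map_neg

Check, running the answer program on each example:
  [-19, 8, 10, -24, -31, -29] -> [19, -8, -10, 24, 31, 29] -> [29, 31, 24, -10, -8, 19] -> [-29, -31, -24, 10, 8, -19] -> [-232, -248, -192, 80, 64, -152] -> [232, 248, 192, -80, -64, 152]
  [0, -46, -45, 43, -23] -> [0, 46, 45, -43, 23] -> [23, -43, 45, 46, 0] -> [-23, 43, -45, -46, 0] -> [-184, 344, -360, -368, 0] -> [184, -344, 360, 368, 0]
  [4, 0, -36, 8, 18, 46, 24] -> [-4, 0, 36, -8, -18, -46, -24] -> [-24, -46, -18, -8, 36, 0, -4] -> [24, 46, 18, 8, -36, 0, 4] -> [192, 368, 144, 64, -288, 0, 32] -> [-192, -368, -144, -64, 288, 0, -32]
  [-18, 18, -3, -21, -16, -44, -41, 14, -13] -> [18, -18, 3, 21, 16, 44, 41, -14, 13] -> [13, -14, 41, 44, 16, 21, 3, -18, 18] -> [-13, 14, -41, -44, -16, -21, -3, 18, -18] -> [-104, 112, -328, -352, -128, -168, -24, 144, -144] -> [104, -112, 328, 352, 128, 168, 24, -144, 144]
  [11, 18, 37, -22, -47, -4, -13, -20] -> [-11, -18, -37, 22, 47, 4, 13, 20] -> [20, 13, 4, 47, 22, -37, -18, -11] -> [-20, -13, -4, -47, -22, 37, 18, 11] -> [-160, -104, -32, -376, -176, 296, 144, 88] -> [160, 104, 32, 376, 176, -296, -144, -88]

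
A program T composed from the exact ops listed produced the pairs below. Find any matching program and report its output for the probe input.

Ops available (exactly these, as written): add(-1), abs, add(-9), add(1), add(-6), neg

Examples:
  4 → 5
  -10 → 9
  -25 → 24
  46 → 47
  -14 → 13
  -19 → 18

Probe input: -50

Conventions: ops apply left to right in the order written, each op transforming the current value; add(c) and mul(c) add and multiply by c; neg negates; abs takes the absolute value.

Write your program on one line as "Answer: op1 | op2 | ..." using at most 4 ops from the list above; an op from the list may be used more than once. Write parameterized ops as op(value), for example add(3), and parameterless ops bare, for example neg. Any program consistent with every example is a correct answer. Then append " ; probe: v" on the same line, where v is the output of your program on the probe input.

neg | add(-1) | abs ; probe: 49

Check, running the answer program on each example:
  4 -> -4 -> -5 -> 5
  -10 -> 10 -> 9 -> 9
  -25 -> 25 -> 24 -> 24
  46 -> -46 -> -47 -> 47
  -14 -> 14 -> 13 -> 13
  -19 -> 19 -> 18 -> 18
  probe: -50 -> 50 -> 49 -> 49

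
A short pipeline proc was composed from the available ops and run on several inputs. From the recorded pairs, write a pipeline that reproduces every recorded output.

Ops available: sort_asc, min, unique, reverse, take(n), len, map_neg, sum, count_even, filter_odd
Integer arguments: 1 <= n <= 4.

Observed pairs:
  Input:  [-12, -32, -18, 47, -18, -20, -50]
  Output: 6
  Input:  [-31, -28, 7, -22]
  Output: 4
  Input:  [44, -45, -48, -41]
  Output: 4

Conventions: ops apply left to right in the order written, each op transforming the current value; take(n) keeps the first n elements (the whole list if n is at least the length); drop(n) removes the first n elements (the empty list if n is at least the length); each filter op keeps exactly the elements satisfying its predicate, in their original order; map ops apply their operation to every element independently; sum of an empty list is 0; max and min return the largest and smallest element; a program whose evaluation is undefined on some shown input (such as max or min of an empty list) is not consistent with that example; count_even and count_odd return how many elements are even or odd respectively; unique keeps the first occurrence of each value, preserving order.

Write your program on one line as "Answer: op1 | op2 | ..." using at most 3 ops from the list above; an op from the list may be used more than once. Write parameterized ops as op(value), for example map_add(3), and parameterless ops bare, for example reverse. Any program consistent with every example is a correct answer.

unique | sort_asc | len

Check, running the answer program on each example:
  [-12, -32, -18, 47, -18, -20, -50] -> [-12, -32, -18, 47, -20, -50] -> [-50, -32, -20, -18, -12, 47] -> 6
  [-31, -28, 7, -22] -> [-31, -28, 7, -22] -> [-31, -28, -22, 7] -> 4
  [44, -45, -48, -41] -> [44, -45, -48, -41] -> [-48, -45, -41, 44] -> 4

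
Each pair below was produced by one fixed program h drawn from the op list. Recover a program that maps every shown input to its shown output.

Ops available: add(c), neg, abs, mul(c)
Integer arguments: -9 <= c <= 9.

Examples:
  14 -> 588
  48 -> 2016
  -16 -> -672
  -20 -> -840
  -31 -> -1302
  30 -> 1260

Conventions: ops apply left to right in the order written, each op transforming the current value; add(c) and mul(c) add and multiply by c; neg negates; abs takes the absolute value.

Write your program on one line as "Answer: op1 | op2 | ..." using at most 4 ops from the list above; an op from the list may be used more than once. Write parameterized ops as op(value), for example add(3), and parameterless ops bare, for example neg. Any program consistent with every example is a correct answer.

neg | mul(-7) | mul(6)

Check, running the answer program on each example:
  14 -> -14 -> 98 -> 588
  48 -> -48 -> 336 -> 2016
  -16 -> 16 -> -112 -> -672
  -20 -> 20 -> -140 -> -840
  -31 -> 31 -> -217 -> -1302
  30 -> -30 -> 210 -> 1260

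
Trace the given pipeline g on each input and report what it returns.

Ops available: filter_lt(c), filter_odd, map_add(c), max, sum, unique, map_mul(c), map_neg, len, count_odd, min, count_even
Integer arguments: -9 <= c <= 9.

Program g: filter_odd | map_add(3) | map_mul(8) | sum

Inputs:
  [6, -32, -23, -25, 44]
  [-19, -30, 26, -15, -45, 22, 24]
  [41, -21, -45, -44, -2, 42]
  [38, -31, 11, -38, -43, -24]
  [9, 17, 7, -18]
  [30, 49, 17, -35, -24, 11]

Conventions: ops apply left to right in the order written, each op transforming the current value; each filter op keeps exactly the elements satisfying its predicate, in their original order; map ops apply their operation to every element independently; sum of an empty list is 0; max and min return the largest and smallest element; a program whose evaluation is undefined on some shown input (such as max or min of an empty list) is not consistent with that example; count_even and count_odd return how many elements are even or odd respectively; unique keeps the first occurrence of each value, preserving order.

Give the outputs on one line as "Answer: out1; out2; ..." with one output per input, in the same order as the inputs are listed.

Execution, op by op:
  [6, -32, -23, -25, 44] -> [-23, -25] -> [-20, -22] -> [-160, -176] -> -336
  [-19, -30, 26, -15, -45, 22, 24] -> [-19, -15, -45] -> [-16, -12, -42] -> [-128, -96, -336] -> -560
  [41, -21, -45, -44, -2, 42] -> [41, -21, -45] -> [44, -18, -42] -> [352, -144, -336] -> -128
  [38, -31, 11, -38, -43, -24] -> [-31, 11, -43] -> [-28, 14, -40] -> [-224, 112, -320] -> -432
  [9, 17, 7, -18] -> [9, 17, 7] -> [12, 20, 10] -> [96, 160, 80] -> 336
  [30, 49, 17, -35, -24, 11] -> [49, 17, -35, 11] -> [52, 20, -32, 14] -> [416, 160, -256, 112] -> 432

-336; -560; -128; -432; 336; 432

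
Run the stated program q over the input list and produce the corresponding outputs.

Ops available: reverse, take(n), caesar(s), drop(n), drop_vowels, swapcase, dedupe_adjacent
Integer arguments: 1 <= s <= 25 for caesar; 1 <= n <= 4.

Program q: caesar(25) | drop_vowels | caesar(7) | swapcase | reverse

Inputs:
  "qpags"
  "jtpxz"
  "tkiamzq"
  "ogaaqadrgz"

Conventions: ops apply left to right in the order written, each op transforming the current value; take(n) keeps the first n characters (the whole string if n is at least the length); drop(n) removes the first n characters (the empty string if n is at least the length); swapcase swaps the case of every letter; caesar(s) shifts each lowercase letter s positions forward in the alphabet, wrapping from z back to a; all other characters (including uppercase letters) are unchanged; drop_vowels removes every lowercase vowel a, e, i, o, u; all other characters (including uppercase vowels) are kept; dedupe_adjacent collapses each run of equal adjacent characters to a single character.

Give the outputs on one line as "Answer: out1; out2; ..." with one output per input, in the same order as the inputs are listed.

Execution, op by op:
  "qpags" -> "pozfr" -> "pzfr" -> "wgmy" -> "WGMY" -> "YMGW"
  "jtpxz" -> "isowy" -> "swy" -> "zdf" -> "ZDF" -> "FDZ"
  "tkiamzq" -> "sjhzlyp" -> "sjhzlyp" -> "zqogsfw" -> "ZQOGSFW" -> "WFSGOQZ"
  "ogaaqadrgz" -> "nfzzpzcqfy" -> "nfzzpzcqfy" -> "umggwgjxmf" -> "UMGGWGJXMF" -> "FMXJGWGGMU"

"YMGW"; "FDZ"; "WFSGOQZ"; "FMXJGWGGMU"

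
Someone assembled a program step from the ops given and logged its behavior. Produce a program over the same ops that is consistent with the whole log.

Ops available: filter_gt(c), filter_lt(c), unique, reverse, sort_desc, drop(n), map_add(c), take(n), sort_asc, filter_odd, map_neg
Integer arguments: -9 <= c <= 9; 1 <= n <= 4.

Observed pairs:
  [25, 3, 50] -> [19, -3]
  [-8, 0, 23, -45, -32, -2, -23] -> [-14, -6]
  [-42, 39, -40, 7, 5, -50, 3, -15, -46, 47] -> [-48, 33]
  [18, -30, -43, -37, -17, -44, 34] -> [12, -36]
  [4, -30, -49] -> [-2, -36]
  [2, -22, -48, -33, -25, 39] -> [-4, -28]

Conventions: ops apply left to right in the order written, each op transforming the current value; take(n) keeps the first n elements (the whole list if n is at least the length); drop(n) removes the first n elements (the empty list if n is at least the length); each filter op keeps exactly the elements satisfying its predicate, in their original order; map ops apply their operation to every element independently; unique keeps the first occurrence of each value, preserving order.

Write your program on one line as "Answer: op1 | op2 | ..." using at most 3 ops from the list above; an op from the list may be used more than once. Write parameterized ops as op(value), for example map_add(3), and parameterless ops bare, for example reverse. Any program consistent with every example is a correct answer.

map_add(-6) | take(2)

Check, running the answer program on each example:
  [25, 3, 50] -> [19, -3, 44] -> [19, -3]
  [-8, 0, 23, -45, -32, -2, -23] -> [-14, -6, 17, -51, -38, -8, -29] -> [-14, -6]
  [-42, 39, -40, 7, 5, -50, 3, -15, -46, 47] -> [-48, 33, -46, 1, -1, -56, -3, -21, -52, 41] -> [-48, 33]
  [18, -30, -43, -37, -17, -44, 34] -> [12, -36, -49, -43, -23, -50, 28] -> [12, -36]
  [4, -30, -49] -> [-2, -36, -55] -> [-2, -36]
  [2, -22, -48, -33, -25, 39] -> [-4, -28, -54, -39, -31, 33] -> [-4, -28]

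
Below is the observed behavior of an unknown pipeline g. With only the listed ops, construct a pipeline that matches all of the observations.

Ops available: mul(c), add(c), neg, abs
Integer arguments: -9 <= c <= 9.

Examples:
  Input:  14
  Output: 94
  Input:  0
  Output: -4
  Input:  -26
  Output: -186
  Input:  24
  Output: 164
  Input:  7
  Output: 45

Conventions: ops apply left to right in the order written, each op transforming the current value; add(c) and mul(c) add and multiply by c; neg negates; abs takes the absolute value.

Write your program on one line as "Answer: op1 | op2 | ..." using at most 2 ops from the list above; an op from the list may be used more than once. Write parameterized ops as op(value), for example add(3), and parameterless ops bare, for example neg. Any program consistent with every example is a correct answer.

mul(7) | add(-4)

Check, running the answer program on each example:
  14 -> 98 -> 94
  0 -> 0 -> -4
  -26 -> -182 -> -186
  24 -> 168 -> 164
  7 -> 49 -> 45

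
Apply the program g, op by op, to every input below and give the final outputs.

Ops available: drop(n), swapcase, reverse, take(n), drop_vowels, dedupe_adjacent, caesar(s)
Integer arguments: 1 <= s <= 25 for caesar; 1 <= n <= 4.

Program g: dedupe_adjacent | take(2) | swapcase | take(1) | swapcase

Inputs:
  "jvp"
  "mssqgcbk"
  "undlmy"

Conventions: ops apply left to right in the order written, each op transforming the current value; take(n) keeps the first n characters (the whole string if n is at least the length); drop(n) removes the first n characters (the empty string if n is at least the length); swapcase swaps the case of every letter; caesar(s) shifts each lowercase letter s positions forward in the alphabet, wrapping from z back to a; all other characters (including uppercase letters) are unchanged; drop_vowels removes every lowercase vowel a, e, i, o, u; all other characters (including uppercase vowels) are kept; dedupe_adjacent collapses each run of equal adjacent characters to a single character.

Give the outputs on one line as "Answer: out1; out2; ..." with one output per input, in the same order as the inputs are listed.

"j"; "m"; "u"

Execution, op by op:
  "jvp" -> "jvp" -> "jv" -> "JV" -> "J" -> "j"
  "mssqgcbk" -> "msqgcbk" -> "ms" -> "MS" -> "M" -> "m"
  "undlmy" -> "undlmy" -> "un" -> "UN" -> "U" -> "u"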